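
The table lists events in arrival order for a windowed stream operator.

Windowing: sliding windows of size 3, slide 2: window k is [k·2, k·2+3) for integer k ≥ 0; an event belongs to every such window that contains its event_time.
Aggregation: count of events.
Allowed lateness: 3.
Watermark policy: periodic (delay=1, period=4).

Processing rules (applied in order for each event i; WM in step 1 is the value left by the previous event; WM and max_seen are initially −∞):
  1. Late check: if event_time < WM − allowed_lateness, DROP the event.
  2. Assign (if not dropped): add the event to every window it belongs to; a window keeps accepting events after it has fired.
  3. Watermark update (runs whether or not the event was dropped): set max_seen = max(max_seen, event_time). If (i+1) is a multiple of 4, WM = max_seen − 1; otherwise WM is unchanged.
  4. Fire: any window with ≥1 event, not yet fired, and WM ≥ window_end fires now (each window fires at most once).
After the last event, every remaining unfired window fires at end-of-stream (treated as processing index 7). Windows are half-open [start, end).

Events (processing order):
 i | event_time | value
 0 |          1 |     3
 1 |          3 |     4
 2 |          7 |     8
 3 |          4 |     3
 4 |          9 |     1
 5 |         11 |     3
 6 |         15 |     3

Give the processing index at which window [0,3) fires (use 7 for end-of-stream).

3

i=0 t=1 v=3: → [0,3); WM=−∞
i=1 t=3 v=4: → [2,5); WM=−∞
i=2 t=7 v=8: → [6,9); WM=−∞
i=3 t=4 v=3: → [4,7),[2,5); WM=6; [0,3) fires=1 [2,5) fires=2
i=4 t=9 v=1: → [8,11); WM=6
i=5 t=11 v=3: → [10,13); WM=6
i=6 t=15 v=3: → [14,17); WM=6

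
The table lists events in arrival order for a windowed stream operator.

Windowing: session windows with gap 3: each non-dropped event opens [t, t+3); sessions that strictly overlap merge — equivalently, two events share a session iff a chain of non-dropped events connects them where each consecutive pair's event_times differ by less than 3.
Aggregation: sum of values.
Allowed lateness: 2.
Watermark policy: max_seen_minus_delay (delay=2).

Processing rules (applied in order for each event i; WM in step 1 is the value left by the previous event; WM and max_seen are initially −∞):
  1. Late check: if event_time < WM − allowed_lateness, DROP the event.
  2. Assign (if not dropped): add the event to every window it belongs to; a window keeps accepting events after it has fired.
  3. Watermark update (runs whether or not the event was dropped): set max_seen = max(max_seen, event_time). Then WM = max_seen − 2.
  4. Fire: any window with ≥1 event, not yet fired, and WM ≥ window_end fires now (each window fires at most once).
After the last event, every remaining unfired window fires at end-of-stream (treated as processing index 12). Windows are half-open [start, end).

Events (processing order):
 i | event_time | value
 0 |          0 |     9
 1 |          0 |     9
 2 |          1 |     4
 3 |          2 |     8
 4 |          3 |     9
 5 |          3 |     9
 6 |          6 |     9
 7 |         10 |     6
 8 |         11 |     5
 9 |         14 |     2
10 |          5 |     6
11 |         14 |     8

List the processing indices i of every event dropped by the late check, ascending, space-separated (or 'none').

10

i=0 t=0 v=9: → [0,3); WM=-2
i=1 t=0 v=9: → [0,3); WM=-2
i=2 t=1 v=4: → [0,4); WM=-1
i=3 t=2 v=8: → [0,5); WM=0
i=4 t=3 v=9: → [0,6); WM=1
i=5 t=3 v=9: → [0,6); WM=1
i=6 t=6 v=9: → [6,9); WM=4
i=7 t=10 v=6: → [10,13); WM=8
i=8 t=11 v=5: → [10,14); WM=9
i=9 t=14 v=2: → [14,17); WM=12
i=10 t=5 v=6: DROP (t<12-2); WM=12
i=11 t=14 v=8: → [14,17); WM=12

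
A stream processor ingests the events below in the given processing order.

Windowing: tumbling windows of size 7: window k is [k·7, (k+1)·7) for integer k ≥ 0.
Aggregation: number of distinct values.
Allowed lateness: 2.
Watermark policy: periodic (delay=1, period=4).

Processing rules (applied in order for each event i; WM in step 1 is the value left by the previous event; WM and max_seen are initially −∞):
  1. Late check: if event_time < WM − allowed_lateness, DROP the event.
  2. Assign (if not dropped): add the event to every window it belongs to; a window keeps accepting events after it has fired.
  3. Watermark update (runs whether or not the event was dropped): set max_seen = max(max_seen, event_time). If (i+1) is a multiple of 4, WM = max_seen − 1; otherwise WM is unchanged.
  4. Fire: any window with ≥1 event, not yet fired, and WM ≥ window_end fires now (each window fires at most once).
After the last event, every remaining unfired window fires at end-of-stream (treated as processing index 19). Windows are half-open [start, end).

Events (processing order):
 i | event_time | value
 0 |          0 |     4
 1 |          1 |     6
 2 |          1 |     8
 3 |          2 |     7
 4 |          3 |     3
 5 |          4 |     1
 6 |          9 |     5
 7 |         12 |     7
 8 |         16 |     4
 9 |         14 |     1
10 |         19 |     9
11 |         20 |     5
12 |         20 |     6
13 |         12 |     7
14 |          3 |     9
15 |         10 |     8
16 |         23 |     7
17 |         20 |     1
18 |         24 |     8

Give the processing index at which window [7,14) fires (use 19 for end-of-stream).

11

i=0 t=0 v=4: → [0,7); WM=−∞
i=1 t=1 v=6: → [0,7); WM=−∞
i=2 t=1 v=8: → [0,7); WM=−∞
i=3 t=2 v=7: → [0,7); WM=1
i=4 t=3 v=3: → [0,7); WM=1
i=5 t=4 v=1: → [0,7); WM=1
i=6 t=9 v=5: → [7,14); WM=1
i=7 t=12 v=7: → [7,14); WM=11; [0,7) fires=6
i=8 t=16 v=4: → [14,21); WM=11
i=9 t=14 v=1: → [14,21); WM=11
i=10 t=19 v=9: → [14,21); WM=11
i=11 t=20 v=5: → [14,21); WM=19; [7,14) fires=2
i=12 t=20 v=6: → [14,21); WM=19
i=13 t=12 v=7: DROP (t<19-2); WM=19
i=14 t=3 v=9: DROP (t<19-2); WM=19
i=15 t=10 v=8: DROP (t<19-2); WM=19
i=16 t=23 v=7: → [21,28); WM=19
i=17 t=20 v=1: → [14,21); WM=19
i=18 t=24 v=8: → [21,28); WM=19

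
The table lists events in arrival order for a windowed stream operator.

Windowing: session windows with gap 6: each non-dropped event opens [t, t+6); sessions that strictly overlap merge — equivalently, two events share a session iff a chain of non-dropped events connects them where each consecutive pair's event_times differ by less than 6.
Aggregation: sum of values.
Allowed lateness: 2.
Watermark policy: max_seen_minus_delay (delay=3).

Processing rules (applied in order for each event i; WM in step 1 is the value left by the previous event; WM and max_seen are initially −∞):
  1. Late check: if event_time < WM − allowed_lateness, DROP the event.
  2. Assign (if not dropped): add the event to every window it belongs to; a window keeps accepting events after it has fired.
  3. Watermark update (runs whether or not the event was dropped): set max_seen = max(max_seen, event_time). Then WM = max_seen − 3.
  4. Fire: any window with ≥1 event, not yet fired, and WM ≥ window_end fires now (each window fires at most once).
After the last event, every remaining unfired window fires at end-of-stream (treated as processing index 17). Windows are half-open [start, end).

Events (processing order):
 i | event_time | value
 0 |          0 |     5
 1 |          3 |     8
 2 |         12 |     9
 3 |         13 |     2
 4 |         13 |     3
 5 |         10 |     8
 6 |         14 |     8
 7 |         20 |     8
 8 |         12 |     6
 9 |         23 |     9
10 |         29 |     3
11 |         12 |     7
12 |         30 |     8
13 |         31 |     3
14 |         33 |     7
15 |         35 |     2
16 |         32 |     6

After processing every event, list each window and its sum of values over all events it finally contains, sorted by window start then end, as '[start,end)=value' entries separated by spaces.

[0,9)=13 [10,20)=30 [20,29)=17 [29,41)=29

i=0 t=0 v=5: → [0,6); WM=-3
i=1 t=3 v=8: → [0,9); WM=0
i=2 t=12 v=9: → [12,18); WM=9
i=3 t=13 v=2: → [12,19); WM=10
i=4 t=13 v=3: → [12,19); WM=10
i=5 t=10 v=8: → [10,19); WM=10
i=6 t=14 v=8: → [10,20); WM=11
i=7 t=20 v=8: → [20,26); WM=17
i=8 t=12 v=6: DROP (t<17-2); WM=17
i=9 t=23 v=9: → [20,29); WM=20
i=10 t=29 v=3: → [29,35); WM=26
i=11 t=12 v=7: DROP (t<26-2); WM=26
i=12 t=30 v=8: → [29,36); WM=27
i=13 t=31 v=3: → [29,37); WM=28
i=14 t=33 v=7: → [29,39); WM=30
i=15 t=35 v=2: → [29,41); WM=32
i=16 t=32 v=6: → [29,41); WM=32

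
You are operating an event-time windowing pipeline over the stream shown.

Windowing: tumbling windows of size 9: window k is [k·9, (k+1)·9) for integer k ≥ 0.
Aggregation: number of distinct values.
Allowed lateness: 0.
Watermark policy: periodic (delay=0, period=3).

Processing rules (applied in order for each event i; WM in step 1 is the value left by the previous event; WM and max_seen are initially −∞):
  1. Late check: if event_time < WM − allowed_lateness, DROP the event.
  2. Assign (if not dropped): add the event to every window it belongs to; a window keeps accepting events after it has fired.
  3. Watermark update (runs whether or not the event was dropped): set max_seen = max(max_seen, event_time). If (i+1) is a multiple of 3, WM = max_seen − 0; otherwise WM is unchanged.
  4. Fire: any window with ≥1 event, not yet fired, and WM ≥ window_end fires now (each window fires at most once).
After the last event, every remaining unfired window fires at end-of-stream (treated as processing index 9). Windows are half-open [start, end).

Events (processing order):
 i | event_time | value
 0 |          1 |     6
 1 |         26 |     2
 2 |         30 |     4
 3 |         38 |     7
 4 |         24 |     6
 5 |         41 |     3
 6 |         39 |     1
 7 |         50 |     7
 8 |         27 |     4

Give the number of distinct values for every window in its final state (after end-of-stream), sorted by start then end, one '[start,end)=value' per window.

i=0 t=1 v=6: → [0,9); WM=−∞
i=1 t=26 v=2: → [18,27); WM=−∞
i=2 t=30 v=4: → [27,36); WM=30; [0,9) fires=1 [18,27) fires=1
i=3 t=38 v=7: → [36,45); WM=30
i=4 t=24 v=6: DROP (t<30-0); WM=30
i=5 t=41 v=3: → [36,45); WM=41; [27,36) fires=1
i=6 t=39 v=1: DROP (t<41-0); WM=41
i=7 t=50 v=7: → [45,54); WM=41
i=8 t=27 v=4: DROP (t<41-0); WM=50; [36,45) fires=2

[0,9)=1 [18,27)=1 [27,36)=1 [36,45)=2 [45,54)=1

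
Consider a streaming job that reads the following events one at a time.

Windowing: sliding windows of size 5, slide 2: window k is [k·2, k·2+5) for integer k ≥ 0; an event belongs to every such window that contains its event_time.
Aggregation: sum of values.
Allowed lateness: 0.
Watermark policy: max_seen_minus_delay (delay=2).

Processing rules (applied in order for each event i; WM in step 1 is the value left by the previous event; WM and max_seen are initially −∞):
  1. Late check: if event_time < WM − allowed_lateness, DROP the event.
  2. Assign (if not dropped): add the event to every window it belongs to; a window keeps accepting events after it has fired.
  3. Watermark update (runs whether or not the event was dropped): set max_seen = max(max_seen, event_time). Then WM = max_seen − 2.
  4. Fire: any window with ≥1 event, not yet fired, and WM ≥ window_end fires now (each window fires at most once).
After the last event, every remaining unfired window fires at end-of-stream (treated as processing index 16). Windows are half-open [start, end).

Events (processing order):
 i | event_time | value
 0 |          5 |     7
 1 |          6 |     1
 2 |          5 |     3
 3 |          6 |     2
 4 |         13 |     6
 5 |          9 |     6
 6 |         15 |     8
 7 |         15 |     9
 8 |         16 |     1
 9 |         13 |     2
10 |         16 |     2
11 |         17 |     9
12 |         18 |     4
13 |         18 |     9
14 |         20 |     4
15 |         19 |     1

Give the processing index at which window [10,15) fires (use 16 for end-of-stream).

11

i=0 t=5 v=7: → [4,9),[2,7); WM=3
i=1 t=6 v=1: → [6,11),[4,9),[2,7); WM=4
i=2 t=5 v=3: → [4,9),[2,7); WM=4
i=3 t=6 v=2: → [6,11),[4,9),[2,7); WM=4
i=4 t=13 v=6: → [12,17),[10,15); WM=11; [2,7) fires=13 [4,9) fires=13 [6,11) fires=3
i=5 t=9 v=6: DROP (t<11-0); WM=11
i=6 t=15 v=8: → [14,19),[12,17); WM=13
i=7 t=15 v=9: → [14,19),[12,17); WM=13
i=8 t=16 v=1: → [16,21),[14,19),[12,17); WM=14
i=9 t=13 v=2: DROP (t<14-0); WM=14
i=10 t=16 v=2: → [16,21),[14,19),[12,17); WM=14
i=11 t=17 v=9: → [16,21),[14,19); WM=15; [10,15) fires=6
i=12 t=18 v=4: → [18,23),[16,21),[14,19); WM=16
i=13 t=18 v=9: → [18,23),[16,21),[14,19); WM=16
i=14 t=20 v=4: → [20,25),[18,23),[16,21); WM=18; [12,17) fires=26
i=15 t=19 v=1: → [18,23),[16,21); WM=18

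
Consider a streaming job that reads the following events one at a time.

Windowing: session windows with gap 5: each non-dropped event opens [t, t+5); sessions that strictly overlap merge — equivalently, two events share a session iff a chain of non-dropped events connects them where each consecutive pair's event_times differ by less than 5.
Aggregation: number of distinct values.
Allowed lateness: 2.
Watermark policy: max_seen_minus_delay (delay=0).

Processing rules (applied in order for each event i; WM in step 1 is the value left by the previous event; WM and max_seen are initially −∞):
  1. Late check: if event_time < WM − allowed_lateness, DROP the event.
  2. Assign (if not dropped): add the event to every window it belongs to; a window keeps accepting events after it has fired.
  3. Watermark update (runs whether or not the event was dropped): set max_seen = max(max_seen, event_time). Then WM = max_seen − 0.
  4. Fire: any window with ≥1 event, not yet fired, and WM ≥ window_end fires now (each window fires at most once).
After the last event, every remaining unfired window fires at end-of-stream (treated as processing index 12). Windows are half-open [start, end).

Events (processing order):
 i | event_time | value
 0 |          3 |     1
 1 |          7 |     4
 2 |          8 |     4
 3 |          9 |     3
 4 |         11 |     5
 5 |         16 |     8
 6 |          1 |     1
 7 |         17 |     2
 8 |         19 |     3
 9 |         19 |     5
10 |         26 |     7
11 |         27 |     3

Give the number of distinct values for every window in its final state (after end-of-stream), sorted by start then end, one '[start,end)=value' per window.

i=0 t=3 v=1: → [3,8); WM=3
i=1 t=7 v=4: → [3,12); WM=7
i=2 t=8 v=4: → [3,13); WM=8
i=3 t=9 v=3: → [3,14); WM=9
i=4 t=11 v=5: → [3,16); WM=11
i=5 t=16 v=8: → [16,21); WM=16
i=6 t=1 v=1: DROP (t<16-2); WM=16
i=7 t=17 v=2: → [16,22); WM=17
i=8 t=19 v=3: → [16,24); WM=19
i=9 t=19 v=5: → [16,24); WM=19
i=10 t=26 v=7: → [26,31); WM=26
i=11 t=27 v=3: → [26,32); WM=27

[3,16)=4 [16,24)=4 [26,32)=2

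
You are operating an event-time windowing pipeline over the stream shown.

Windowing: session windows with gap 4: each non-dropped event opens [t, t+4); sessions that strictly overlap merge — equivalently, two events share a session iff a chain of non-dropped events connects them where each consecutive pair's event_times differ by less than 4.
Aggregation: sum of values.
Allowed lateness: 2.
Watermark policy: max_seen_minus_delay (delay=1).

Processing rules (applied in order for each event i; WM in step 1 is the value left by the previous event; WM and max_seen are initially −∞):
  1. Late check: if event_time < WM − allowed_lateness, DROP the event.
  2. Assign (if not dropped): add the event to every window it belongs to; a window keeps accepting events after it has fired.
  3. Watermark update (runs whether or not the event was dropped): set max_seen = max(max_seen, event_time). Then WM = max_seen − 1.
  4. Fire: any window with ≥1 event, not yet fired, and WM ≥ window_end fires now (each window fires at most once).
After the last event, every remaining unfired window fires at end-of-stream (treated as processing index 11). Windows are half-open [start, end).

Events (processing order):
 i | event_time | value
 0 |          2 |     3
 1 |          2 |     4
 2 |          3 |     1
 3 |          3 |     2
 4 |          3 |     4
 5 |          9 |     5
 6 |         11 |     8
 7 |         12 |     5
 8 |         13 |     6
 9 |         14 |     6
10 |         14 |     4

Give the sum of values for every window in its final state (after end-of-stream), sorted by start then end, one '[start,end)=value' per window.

[2,7)=14 [9,18)=34

i=0 t=2 v=3: → [2,6); WM=1
i=1 t=2 v=4: → [2,6); WM=1
i=2 t=3 v=1: → [2,7); WM=2
i=3 t=3 v=2: → [2,7); WM=2
i=4 t=3 v=4: → [2,7); WM=2
i=5 t=9 v=5: → [9,13); WM=8
i=6 t=11 v=8: → [9,15); WM=10
i=7 t=12 v=5: → [9,16); WM=11
i=8 t=13 v=6: → [9,17); WM=12
i=9 t=14 v=6: → [9,18); WM=13
i=10 t=14 v=4: → [9,18); WM=13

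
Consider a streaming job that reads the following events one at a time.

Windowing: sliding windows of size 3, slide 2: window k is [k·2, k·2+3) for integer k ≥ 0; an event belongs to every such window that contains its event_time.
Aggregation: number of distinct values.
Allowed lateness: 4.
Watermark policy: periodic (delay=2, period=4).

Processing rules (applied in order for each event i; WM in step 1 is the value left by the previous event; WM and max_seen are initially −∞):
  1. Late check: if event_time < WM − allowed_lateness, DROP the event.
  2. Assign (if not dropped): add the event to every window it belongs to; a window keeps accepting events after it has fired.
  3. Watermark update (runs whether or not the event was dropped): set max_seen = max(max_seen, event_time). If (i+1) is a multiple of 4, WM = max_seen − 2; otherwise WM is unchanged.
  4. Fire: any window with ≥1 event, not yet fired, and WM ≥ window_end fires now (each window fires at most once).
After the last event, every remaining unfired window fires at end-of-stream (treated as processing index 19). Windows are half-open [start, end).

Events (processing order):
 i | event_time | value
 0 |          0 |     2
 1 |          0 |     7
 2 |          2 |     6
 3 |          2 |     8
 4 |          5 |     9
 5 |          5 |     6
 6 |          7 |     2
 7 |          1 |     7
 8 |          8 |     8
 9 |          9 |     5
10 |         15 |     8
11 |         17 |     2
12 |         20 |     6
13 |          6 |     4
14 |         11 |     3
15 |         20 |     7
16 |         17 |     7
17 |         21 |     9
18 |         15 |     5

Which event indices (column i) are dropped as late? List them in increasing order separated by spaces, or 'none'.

13

i=0 t=0 v=2: → [0,3); WM=−∞
i=1 t=0 v=7: → [0,3); WM=−∞
i=2 t=2 v=6: → [2,5),[0,3); WM=−∞
i=3 t=2 v=8: → [2,5),[0,3); WM=0
i=4 t=5 v=9: → [4,7); WM=0
i=5 t=5 v=6: → [4,7); WM=0
i=6 t=7 v=2: → [6,9); WM=0
i=7 t=1 v=7: → [0,3); WM=5; [0,3) fires=4 [2,5) fires=2
i=8 t=8 v=8: → [8,11),[6,9); WM=5
i=9 t=9 v=5: → [8,11); WM=5
i=10 t=15 v=8: → [14,17); WM=5
i=11 t=17 v=2: → [16,19); WM=15; [4,7) fires=2 [6,9) fires=2 [8,11) fires=2
i=12 t=20 v=6: → [20,23),[18,21); WM=15
i=13 t=6 v=4: DROP (t<15-4); WM=15
i=14 t=11 v=3: → [10,13); WM=15; [10,13) fires=1
i=15 t=20 v=7: → [20,23),[18,21); WM=18; [14,17) fires=1
i=16 t=17 v=7: → [16,19); WM=18
i=17 t=21 v=9: → [20,23); WM=18
i=18 t=15 v=5: → [14,17); WM=18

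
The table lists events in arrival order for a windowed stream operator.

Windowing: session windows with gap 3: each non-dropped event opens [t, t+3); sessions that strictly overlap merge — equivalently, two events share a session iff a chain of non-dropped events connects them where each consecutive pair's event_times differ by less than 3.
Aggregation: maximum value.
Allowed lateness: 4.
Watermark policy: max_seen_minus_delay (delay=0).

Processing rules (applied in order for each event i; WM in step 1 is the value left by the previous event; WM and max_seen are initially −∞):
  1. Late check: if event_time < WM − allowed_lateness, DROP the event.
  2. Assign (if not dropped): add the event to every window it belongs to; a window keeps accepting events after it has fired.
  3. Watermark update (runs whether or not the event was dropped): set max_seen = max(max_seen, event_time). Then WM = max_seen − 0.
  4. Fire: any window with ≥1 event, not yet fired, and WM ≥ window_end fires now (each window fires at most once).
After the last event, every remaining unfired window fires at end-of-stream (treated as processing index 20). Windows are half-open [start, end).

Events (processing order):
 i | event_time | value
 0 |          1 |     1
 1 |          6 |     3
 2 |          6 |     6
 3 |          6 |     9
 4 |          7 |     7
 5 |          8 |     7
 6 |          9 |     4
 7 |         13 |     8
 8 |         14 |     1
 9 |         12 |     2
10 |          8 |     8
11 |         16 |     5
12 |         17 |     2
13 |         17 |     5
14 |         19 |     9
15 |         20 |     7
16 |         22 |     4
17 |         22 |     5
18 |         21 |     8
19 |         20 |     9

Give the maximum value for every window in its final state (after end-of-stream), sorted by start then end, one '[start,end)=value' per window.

i=0 t=1 v=1: → [1,4); WM=1
i=1 t=6 v=3: → [6,9); WM=6
i=2 t=6 v=6: → [6,9); WM=6
i=3 t=6 v=9: → [6,9); WM=6
i=4 t=7 v=7: → [6,10); WM=7
i=5 t=8 v=7: → [6,11); WM=8
i=6 t=9 v=4: → [6,12); WM=9
i=7 t=13 v=8: → [13,16); WM=13
i=8 t=14 v=1: → [13,17); WM=14
i=9 t=12 v=2: → [12,17); WM=14
i=10 t=8 v=8: DROP (t<14-4); WM=14
i=11 t=16 v=5: → [12,19); WM=16
i=12 t=17 v=2: → [12,20); WM=17
i=13 t=17 v=5: → [12,20); WM=17
i=14 t=19 v=9: → [12,22); WM=19
i=15 t=20 v=7: → [12,23); WM=20
i=16 t=22 v=4: → [12,25); WM=22
i=17 t=22 v=5: → [12,25); WM=22
i=18 t=21 v=8: → [12,25); WM=22
i=19 t=20 v=9: → [12,25); WM=22

[1,4)=1 [6,12)=9 [12,25)=9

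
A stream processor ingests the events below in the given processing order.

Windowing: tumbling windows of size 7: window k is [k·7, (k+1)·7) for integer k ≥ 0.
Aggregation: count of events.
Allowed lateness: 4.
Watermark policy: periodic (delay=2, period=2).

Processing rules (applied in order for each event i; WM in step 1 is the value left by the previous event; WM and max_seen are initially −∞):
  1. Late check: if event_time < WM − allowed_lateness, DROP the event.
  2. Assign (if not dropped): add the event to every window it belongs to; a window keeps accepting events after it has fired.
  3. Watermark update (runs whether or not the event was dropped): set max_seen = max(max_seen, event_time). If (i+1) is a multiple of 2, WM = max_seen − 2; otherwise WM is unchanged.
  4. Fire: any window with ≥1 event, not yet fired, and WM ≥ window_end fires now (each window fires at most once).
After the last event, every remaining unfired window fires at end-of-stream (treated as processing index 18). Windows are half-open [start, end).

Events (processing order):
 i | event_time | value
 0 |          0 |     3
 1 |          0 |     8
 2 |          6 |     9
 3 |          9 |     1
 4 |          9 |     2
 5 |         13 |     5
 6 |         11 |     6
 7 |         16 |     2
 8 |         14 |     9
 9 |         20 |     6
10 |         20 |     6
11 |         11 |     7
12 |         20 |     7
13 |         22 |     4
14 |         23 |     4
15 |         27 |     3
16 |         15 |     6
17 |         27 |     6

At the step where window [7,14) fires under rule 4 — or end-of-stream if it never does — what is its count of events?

i=0 t=0 v=3: → [0,7); WM=−∞
i=1 t=0 v=8: → [0,7); WM=-2
i=2 t=6 v=9: → [0,7); WM=-2
i=3 t=9 v=1: → [7,14); WM=7; [0,7) fires=3
i=4 t=9 v=2: → [7,14); WM=7
i=5 t=13 v=5: → [7,14); WM=11
i=6 t=11 v=6: → [7,14); WM=11
i=7 t=16 v=2: → [14,21); WM=14; [7,14) fires=4
i=8 t=14 v=9: → [14,21); WM=14
i=9 t=20 v=6: → [14,21); WM=18
i=10 t=20 v=6: → [14,21); WM=18
i=11 t=11 v=7: DROP (t<18-4); WM=18
i=12 t=20 v=7: → [14,21); WM=18
i=13 t=22 v=4: → [21,28); WM=20
i=14 t=23 v=4: → [21,28); WM=20
i=15 t=27 v=3: → [21,28); WM=25; [14,21) fires=5
i=16 t=15 v=6: DROP (t<25-4); WM=25
i=17 t=27 v=6: → [21,28); WM=25

4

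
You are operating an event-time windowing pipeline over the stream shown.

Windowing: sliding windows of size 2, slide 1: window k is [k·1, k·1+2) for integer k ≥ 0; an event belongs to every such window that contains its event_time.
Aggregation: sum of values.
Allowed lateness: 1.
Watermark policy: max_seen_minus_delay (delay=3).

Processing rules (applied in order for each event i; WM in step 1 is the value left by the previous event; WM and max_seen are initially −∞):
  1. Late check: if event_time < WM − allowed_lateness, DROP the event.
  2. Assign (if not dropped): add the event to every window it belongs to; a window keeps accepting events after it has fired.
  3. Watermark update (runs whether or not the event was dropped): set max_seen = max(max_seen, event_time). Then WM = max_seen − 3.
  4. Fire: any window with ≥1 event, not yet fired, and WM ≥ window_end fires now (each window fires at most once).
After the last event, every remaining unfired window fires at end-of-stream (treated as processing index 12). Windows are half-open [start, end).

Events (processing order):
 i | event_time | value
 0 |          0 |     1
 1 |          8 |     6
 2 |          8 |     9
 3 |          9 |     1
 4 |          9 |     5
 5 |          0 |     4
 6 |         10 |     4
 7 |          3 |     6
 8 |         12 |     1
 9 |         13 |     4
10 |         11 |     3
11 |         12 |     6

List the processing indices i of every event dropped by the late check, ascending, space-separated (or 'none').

i=0 t=0 v=1: → [0,2); WM=-3
i=1 t=8 v=6: → [8,10),[7,9); WM=5; [0,2) fires=1
i=2 t=8 v=9: → [8,10),[7,9); WM=5
i=3 t=9 v=1: → [9,11),[8,10); WM=6
i=4 t=9 v=5: → [9,11),[8,10); WM=6
i=5 t=0 v=4: DROP (t<6-1); WM=6
i=6 t=10 v=4: → [10,12),[9,11); WM=7
i=7 t=3 v=6: DROP (t<7-1); WM=7
i=8 t=12 v=1: → [12,14),[11,13); WM=9; [7,9) fires=15
i=9 t=13 v=4: → [13,15),[12,14); WM=10; [8,10) fires=21
i=10 t=11 v=3: → [11,13),[10,12); WM=10
i=11 t=12 v=6: → [12,14),[11,13); WM=10

5 7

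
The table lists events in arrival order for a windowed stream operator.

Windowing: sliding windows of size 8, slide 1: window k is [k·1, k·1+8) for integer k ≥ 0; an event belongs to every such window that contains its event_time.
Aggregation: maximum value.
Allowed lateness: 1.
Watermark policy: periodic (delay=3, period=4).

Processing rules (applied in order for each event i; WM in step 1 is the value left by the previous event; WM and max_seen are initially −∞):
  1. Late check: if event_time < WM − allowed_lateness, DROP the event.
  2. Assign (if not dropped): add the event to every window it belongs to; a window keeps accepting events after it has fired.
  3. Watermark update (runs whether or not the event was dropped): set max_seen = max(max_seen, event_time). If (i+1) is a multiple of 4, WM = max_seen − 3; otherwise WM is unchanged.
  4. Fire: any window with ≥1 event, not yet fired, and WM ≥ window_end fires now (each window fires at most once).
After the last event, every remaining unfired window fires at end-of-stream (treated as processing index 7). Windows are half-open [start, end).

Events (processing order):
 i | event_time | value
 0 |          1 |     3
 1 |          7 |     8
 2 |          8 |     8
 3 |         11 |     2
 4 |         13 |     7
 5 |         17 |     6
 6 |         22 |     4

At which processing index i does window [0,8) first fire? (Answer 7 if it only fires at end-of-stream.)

3

i=0 t=1 v=3: → [1,9),[0,8); WM=−∞
i=1 t=7 v=8: → [7,15),[6,14),[5,13),[4,12),[3,11),[2,10),[1,9),[0,8); WM=−∞
i=2 t=8 v=8: → [8,16),[7,15),[6,14),[5,13),[4,12),[3,11),[2,10),[1,9); WM=−∞
i=3 t=11 v=2: → [11,19),[10,18),[9,17),[8,16),[7,15),[6,14),[5,13),[4,12); WM=8; [0,8) fires=8
i=4 t=13 v=7: → [13,21),[12,20),[11,19),[10,18),[9,17),[8,16),[7,15),[6,14); WM=8
i=5 t=17 v=6: → [17,25),[16,24),[15,23),[14,22),[13,21),[12,20),[11,19),[10,18); WM=8
i=6 t=22 v=4: → [22,30),[21,29),[20,28),[19,27),[18,26),[17,25),[16,24),[15,23); WM=8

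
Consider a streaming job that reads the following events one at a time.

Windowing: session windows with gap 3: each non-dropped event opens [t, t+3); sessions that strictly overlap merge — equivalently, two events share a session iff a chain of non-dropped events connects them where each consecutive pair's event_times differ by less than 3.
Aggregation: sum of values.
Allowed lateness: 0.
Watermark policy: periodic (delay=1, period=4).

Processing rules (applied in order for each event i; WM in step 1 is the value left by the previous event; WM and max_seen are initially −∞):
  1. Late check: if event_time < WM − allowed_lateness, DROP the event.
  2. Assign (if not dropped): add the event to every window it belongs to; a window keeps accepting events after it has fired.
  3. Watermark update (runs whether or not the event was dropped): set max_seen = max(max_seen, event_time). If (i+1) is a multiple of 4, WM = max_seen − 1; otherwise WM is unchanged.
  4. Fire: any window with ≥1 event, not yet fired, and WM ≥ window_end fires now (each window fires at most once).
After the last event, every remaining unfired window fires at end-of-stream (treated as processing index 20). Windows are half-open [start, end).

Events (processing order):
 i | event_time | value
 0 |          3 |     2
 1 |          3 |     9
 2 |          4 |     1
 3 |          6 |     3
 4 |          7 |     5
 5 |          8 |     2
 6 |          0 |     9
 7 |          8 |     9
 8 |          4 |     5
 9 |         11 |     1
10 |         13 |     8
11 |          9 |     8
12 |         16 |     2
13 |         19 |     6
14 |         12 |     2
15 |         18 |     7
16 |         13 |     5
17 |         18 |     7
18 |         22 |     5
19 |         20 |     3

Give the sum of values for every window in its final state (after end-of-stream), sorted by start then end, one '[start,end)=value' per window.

i=0 t=3 v=2: → [3,6); WM=−∞
i=1 t=3 v=9: → [3,6); WM=−∞
i=2 t=4 v=1: → [3,7); WM=−∞
i=3 t=6 v=3: → [3,9); WM=5
i=4 t=7 v=5: → [3,10); WM=5
i=5 t=8 v=2: → [3,11); WM=5
i=6 t=0 v=9: DROP (t<5-0); WM=5
i=7 t=8 v=9: → [3,11); WM=7
i=8 t=4 v=5: DROP (t<7-0); WM=7
i=9 t=11 v=1: → [11,14); WM=7
i=10 t=13 v=8: → [11,16); WM=7
i=11 t=9 v=8: → [3,16); WM=12
i=12 t=16 v=2: → [16,19); WM=12
i=13 t=19 v=6: → [19,22); WM=12
i=14 t=12 v=2: → [3,16); WM=12
i=15 t=18 v=7: → [16,22); WM=18
i=16 t=13 v=5: DROP (t<18-0); WM=18
i=17 t=18 v=7: → [16,22); WM=18
i=18 t=22 v=5: → [22,25); WM=18
i=19 t=20 v=3: → [16,25); WM=21

[3,16)=50 [16,25)=30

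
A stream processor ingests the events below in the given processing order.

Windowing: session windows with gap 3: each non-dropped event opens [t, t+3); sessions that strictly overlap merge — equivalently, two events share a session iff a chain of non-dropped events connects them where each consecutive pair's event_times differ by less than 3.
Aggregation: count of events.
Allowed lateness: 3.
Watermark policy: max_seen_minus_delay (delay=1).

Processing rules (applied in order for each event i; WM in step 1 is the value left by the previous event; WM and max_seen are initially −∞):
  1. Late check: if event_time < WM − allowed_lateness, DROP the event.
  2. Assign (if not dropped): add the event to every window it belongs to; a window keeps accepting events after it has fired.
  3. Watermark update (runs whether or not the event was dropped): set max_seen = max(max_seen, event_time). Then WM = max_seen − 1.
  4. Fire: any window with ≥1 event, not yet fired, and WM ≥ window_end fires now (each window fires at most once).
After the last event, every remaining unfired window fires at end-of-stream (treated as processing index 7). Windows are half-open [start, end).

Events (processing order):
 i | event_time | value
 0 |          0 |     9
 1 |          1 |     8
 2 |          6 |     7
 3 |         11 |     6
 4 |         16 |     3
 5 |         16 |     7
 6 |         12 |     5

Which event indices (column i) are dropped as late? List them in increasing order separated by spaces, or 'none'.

i=0 t=0 v=9: → [0,3); WM=-1
i=1 t=1 v=8: → [0,4); WM=0
i=2 t=6 v=7: → [6,9); WM=5
i=3 t=11 v=6: → [11,14); WM=10
i=4 t=16 v=3: → [16,19); WM=15
i=5 t=16 v=7: → [16,19); WM=15
i=6 t=12 v=5: → [11,15); WM=15

none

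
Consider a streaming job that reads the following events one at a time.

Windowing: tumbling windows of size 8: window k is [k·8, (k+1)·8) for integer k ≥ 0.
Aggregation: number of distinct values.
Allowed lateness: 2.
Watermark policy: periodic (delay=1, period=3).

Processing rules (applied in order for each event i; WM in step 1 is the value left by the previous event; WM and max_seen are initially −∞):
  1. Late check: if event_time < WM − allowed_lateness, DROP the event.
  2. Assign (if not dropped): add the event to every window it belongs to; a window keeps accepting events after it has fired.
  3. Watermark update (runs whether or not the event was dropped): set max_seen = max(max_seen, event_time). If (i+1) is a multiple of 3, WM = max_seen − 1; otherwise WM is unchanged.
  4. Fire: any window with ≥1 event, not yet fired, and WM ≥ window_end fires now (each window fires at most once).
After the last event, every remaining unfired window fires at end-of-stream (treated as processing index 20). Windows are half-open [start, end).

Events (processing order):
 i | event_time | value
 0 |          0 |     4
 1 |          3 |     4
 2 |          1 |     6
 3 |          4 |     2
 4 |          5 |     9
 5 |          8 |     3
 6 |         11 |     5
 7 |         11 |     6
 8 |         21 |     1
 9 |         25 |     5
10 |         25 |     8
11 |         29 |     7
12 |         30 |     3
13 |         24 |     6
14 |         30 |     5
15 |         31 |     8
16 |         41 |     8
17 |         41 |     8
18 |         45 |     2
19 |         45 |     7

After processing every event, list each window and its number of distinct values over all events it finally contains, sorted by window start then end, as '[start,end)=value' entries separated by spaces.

[0,8)=4 [8,16)=3 [16,24)=1 [24,32)=4 [40,48)=3

i=0 t=0 v=4: → [0,8); WM=−∞
i=1 t=3 v=4: → [0,8); WM=−∞
i=2 t=1 v=6: → [0,8); WM=2
i=3 t=4 v=2: → [0,8); WM=2
i=4 t=5 v=9: → [0,8); WM=2
i=5 t=8 v=3: → [8,16); WM=7
i=6 t=11 v=5: → [8,16); WM=7
i=7 t=11 v=6: → [8,16); WM=7
i=8 t=21 v=1: → [16,24); WM=20; [0,8) fires=4 [8,16) fires=3
i=9 t=25 v=5: → [24,32); WM=20
i=10 t=25 v=8: → [24,32); WM=20
i=11 t=29 v=7: → [24,32); WM=28; [16,24) fires=1
i=12 t=30 v=3: → [24,32); WM=28
i=13 t=24 v=6: DROP (t<28-2); WM=28
i=14 t=30 v=5: → [24,32); WM=29
i=15 t=31 v=8: → [24,32); WM=29
i=16 t=41 v=8: → [40,48); WM=29
i=17 t=41 v=8: → [40,48); WM=40; [24,32) fires=4
i=18 t=45 v=2: → [40,48); WM=40
i=19 t=45 v=7: → [40,48); WM=40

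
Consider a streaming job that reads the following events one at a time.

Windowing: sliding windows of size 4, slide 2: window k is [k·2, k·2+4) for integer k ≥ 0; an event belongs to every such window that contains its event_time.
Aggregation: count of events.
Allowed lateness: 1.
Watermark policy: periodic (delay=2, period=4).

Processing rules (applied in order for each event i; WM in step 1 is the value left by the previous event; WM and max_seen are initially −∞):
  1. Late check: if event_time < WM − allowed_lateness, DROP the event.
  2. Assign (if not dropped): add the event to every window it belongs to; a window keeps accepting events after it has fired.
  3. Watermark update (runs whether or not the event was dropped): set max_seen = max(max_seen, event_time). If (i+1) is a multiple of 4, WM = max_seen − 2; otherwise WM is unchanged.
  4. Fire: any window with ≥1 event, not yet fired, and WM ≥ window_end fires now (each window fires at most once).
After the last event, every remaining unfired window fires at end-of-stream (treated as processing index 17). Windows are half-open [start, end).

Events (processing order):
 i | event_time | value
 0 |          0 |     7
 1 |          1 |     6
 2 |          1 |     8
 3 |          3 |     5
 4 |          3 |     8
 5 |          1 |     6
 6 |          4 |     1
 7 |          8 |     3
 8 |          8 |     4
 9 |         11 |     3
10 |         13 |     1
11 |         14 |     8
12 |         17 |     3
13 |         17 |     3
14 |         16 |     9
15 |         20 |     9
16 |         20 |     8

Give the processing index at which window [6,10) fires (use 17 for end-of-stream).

i=0 t=0 v=7: → [0,4); WM=−∞
i=1 t=1 v=6: → [0,4); WM=−∞
i=2 t=1 v=8: → [0,4); WM=−∞
i=3 t=3 v=5: → [2,6),[0,4); WM=1
i=4 t=3 v=8: → [2,6),[0,4); WM=1
i=5 t=1 v=6: → [0,4); WM=1
i=6 t=4 v=1: → [4,8),[2,6); WM=1
i=7 t=8 v=3: → [8,12),[6,10); WM=6; [0,4) fires=6 [2,6) fires=3
i=8 t=8 v=4: → [8,12),[6,10); WM=6
i=9 t=11 v=3: → [10,14),[8,12); WM=6
i=10 t=13 v=1: → [12,16),[10,14); WM=6
i=11 t=14 v=8: → [14,18),[12,16); WM=12; [4,8) fires=1 [6,10) fires=2 [8,12) fires=3
i=12 t=17 v=3: → [16,20),[14,18); WM=12
i=13 t=17 v=3: → [16,20),[14,18); WM=12
i=14 t=16 v=9: → [16,20),[14,18); WM=12
i=15 t=20 v=9: → [20,24),[18,22); WM=18; [10,14) fires=2 [12,16) fires=2 [14,18) fires=4
i=16 t=20 v=8: → [20,24),[18,22); WM=18

11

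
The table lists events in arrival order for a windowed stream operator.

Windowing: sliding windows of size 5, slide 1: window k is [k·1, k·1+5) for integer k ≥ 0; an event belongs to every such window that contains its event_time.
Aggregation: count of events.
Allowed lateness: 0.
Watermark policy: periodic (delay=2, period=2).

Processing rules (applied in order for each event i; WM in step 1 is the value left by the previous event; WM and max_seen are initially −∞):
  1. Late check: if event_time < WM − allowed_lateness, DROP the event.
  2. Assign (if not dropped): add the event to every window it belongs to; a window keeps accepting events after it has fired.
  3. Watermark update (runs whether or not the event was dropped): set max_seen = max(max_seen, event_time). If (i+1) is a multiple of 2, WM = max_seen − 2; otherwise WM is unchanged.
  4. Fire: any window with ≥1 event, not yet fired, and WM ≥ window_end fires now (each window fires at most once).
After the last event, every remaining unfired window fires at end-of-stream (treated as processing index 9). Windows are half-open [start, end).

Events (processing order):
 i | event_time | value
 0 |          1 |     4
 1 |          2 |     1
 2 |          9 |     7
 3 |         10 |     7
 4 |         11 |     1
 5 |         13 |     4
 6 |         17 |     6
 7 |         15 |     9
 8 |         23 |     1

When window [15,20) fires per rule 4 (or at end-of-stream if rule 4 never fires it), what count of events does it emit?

i=0 t=1 v=4: → [1,6),[0,5); WM=−∞
i=1 t=2 v=1: → [2,7),[1,6),[0,5); WM=0
i=2 t=9 v=7: → [9,14),[8,13),[7,12),[6,11),[5,10); WM=0
i=3 t=10 v=7: → [10,15),[9,14),[8,13),[7,12),[6,11); WM=8; [0,5) fires=2 [1,6) fires=2 [2,7) fires=1
i=4 t=11 v=1: → [11,16),[10,15),[9,14),[8,13),[7,12); WM=8
i=5 t=13 v=4: → [13,18),[12,17),[11,16),[10,15),[9,14); WM=11; [5,10) fires=1 [6,11) fires=2
i=6 t=17 v=6: → [17,22),[16,21),[15,20),[14,19),[13,18); WM=11
i=7 t=15 v=9: → [15,20),[14,19),[13,18),[12,17),[11,16); WM=15; [7,12) fires=3 [8,13) fires=3 [9,14) fires=4 [10,15) fires=3
i=8 t=23 v=1: → [23,28),[22,27),[21,26),[20,25),[19,24); WM=15

2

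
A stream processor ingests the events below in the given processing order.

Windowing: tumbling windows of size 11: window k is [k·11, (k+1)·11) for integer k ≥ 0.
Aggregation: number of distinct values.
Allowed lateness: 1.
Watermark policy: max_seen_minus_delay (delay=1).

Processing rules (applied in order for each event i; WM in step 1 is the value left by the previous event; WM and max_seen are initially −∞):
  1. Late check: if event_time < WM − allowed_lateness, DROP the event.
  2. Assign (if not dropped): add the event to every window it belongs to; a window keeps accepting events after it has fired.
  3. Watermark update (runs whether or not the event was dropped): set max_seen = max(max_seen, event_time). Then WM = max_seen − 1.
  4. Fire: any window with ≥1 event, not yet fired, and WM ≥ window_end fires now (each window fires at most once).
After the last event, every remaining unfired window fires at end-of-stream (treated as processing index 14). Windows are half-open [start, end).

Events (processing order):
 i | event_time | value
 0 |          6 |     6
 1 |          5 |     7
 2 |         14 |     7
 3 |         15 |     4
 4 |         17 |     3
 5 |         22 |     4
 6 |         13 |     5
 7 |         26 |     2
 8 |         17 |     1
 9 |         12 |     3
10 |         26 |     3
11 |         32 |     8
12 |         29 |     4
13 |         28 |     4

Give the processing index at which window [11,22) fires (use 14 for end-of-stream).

7

i=0 t=6 v=6: → [0,11); WM=5
i=1 t=5 v=7: → [0,11); WM=5
i=2 t=14 v=7: → [11,22); WM=13; [0,11) fires=2
i=3 t=15 v=4: → [11,22); WM=14
i=4 t=17 v=3: → [11,22); WM=16
i=5 t=22 v=4: → [22,33); WM=21
i=6 t=13 v=5: DROP (t<21-1); WM=21
i=7 t=26 v=2: → [22,33); WM=25; [11,22) fires=3
i=8 t=17 v=1: DROP (t<25-1); WM=25
i=9 t=12 v=3: DROP (t<25-1); WM=25
i=10 t=26 v=3: → [22,33); WM=25
i=11 t=32 v=8: → [22,33); WM=31
i=12 t=29 v=4: DROP (t<31-1); WM=31
i=13 t=28 v=4: DROP (t<31-1); WM=31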